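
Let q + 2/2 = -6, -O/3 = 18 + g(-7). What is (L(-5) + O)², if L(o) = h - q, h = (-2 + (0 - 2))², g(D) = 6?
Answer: 2401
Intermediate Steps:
O = -72 (O = -3*(18 + 6) = -3*24 = -72)
q = -7 (q = -1 - 6 = -7)
h = 16 (h = (-2 - 2)² = (-4)² = 16)
L(o) = 23 (L(o) = 16 - 1*(-7) = 16 + 7 = 23)
(L(-5) + O)² = (23 - 72)² = (-49)² = 2401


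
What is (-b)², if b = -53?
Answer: 2809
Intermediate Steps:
(-b)² = (-1*(-53))² = 53² = 2809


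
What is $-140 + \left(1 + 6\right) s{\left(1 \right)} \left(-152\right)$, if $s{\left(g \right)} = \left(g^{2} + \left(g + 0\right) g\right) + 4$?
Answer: $-6524$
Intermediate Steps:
$s{\left(g \right)} = 4 + 2 g^{2}$ ($s{\left(g \right)} = \left(g^{2} + g g\right) + 4 = \left(g^{2} + g^{2}\right) + 4 = 2 g^{2} + 4 = 4 + 2 g^{2}$)
$-140 + \left(1 + 6\right) s{\left(1 \right)} \left(-152\right) = -140 + \left(1 + 6\right) \left(4 + 2 \cdot 1^{2}\right) \left(-152\right) = -140 + 7 \left(4 + 2 \cdot 1\right) \left(-152\right) = -140 + 7 \left(4 + 2\right) \left(-152\right) = -140 + 7 \cdot 6 \left(-152\right) = -140 + 42 \left(-152\right) = -140 - 6384 = -6524$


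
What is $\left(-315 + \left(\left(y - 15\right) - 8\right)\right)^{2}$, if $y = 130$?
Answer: $43264$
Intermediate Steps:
$\left(-315 + \left(\left(y - 15\right) - 8\right)\right)^{2} = \left(-315 + \left(\left(130 - 15\right) - 8\right)\right)^{2} = \left(-315 + \left(115 - 8\right)\right)^{2} = \left(-315 + 107\right)^{2} = \left(-208\right)^{2} = 43264$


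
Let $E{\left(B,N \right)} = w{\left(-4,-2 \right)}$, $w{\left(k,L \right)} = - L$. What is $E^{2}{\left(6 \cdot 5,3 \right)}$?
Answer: $4$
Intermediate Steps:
$E{\left(B,N \right)} = 2$ ($E{\left(B,N \right)} = \left(-1\right) \left(-2\right) = 2$)
$E^{2}{\left(6 \cdot 5,3 \right)} = 2^{2} = 4$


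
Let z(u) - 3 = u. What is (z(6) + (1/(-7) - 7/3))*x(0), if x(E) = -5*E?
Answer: 0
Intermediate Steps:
z(u) = 3 + u
(z(6) + (1/(-7) - 7/3))*x(0) = ((3 + 6) + (1/(-7) - 7/3))*(-5*0) = (9 + (1*(-⅐) - 7*⅓))*0 = (9 + (-⅐ - 7/3))*0 = (9 - 52/21)*0 = (137/21)*0 = 0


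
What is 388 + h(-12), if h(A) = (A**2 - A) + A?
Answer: 532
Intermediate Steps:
h(A) = A**2
388 + h(-12) = 388 + (-12)**2 = 388 + 144 = 532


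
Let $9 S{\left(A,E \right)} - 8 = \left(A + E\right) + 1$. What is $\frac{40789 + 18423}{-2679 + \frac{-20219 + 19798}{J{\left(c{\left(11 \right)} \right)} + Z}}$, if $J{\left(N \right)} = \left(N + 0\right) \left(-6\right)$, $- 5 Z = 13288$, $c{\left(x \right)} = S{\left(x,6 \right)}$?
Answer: $- \frac{2375822288}{107485881} \approx -22.104$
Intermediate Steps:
$S{\left(A,E \right)} = 1 + \frac{A}{9} + \frac{E}{9}$ ($S{\left(A,E \right)} = \frac{8}{9} + \frac{\left(A + E\right) + 1}{9} = \frac{8}{9} + \frac{1 + A + E}{9} = \frac{8}{9} + \left(\frac{1}{9} + \frac{A}{9} + \frac{E}{9}\right) = 1 + \frac{A}{9} + \frac{E}{9}$)
$c{\left(x \right)} = \frac{5}{3} + \frac{x}{9}$ ($c{\left(x \right)} = 1 + \frac{x}{9} + \frac{1}{9} \cdot 6 = 1 + \frac{x}{9} + \frac{2}{3} = \frac{5}{3} + \frac{x}{9}$)
$Z = - \frac{13288}{5}$ ($Z = \left(- \frac{1}{5}\right) 13288 = - \frac{13288}{5} \approx -2657.6$)
$J{\left(N \right)} = - 6 N$ ($J{\left(N \right)} = N \left(-6\right) = - 6 N$)
$\frac{40789 + 18423}{-2679 + \frac{-20219 + 19798}{J{\left(c{\left(11 \right)} \right)} + Z}} = \frac{40789 + 18423}{-2679 + \frac{-20219 + 19798}{- 6 \left(\frac{5}{3} + \frac{1}{9} \cdot 11\right) - \frac{13288}{5}}} = \frac{59212}{-2679 - \frac{421}{- 6 \left(\frac{5}{3} + \frac{11}{9}\right) - \frac{13288}{5}}} = \frac{59212}{-2679 - \frac{421}{\left(-6\right) \frac{26}{9} - \frac{13288}{5}}} = \frac{59212}{-2679 - \frac{421}{- \frac{52}{3} - \frac{13288}{5}}} = \frac{59212}{-2679 - \frac{421}{- \frac{40124}{15}}} = \frac{59212}{-2679 - - \frac{6315}{40124}} = \frac{59212}{-2679 + \frac{6315}{40124}} = \frac{59212}{- \frac{107485881}{40124}} = 59212 \left(- \frac{40124}{107485881}\right) = - \frac{2375822288}{107485881}$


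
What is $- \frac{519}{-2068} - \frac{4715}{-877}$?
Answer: $\frac{10205783}{1813636} \approx 5.6273$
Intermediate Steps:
$- \frac{519}{-2068} - \frac{4715}{-877} = \left(-519\right) \left(- \frac{1}{2068}\right) - - \frac{4715}{877} = \frac{519}{2068} + \frac{4715}{877} = \frac{10205783}{1813636}$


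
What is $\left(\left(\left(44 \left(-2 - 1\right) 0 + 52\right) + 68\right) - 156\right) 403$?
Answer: $-14508$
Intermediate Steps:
$\left(\left(\left(44 \left(-2 - 1\right) 0 + 52\right) + 68\right) - 156\right) 403 = \left(\left(\left(44 \left(\left(-3\right) 0\right) + 52\right) + 68\right) - 156\right) 403 = \left(\left(\left(44 \cdot 0 + 52\right) + 68\right) - 156\right) 403 = \left(\left(\left(0 + 52\right) + 68\right) - 156\right) 403 = \left(\left(52 + 68\right) - 156\right) 403 = \left(120 - 156\right) 403 = \left(-36\right) 403 = -14508$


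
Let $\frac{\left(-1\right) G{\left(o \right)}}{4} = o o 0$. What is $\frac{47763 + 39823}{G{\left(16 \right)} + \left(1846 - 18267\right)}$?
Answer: $- \frac{87586}{16421} \approx -5.3338$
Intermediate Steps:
$G{\left(o \right)} = 0$ ($G{\left(o \right)} = - 4 o o 0 = - 4 o^{2} \cdot 0 = \left(-4\right) 0 = 0$)
$\frac{47763 + 39823}{G{\left(16 \right)} + \left(1846 - 18267\right)} = \frac{47763 + 39823}{0 + \left(1846 - 18267\right)} = \frac{87586}{0 + \left(1846 - 18267\right)} = \frac{87586}{0 - 16421} = \frac{87586}{-16421} = 87586 \left(- \frac{1}{16421}\right) = - \frac{87586}{16421}$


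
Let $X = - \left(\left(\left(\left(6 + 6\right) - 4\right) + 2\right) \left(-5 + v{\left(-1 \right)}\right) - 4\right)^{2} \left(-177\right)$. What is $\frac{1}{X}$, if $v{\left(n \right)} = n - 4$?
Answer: $\frac{1}{1914432} \approx 5.2235 \cdot 10^{-7}$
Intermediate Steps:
$v{\left(n \right)} = -4 + n$
$X = 1914432$ ($X = - \left(\left(\left(\left(6 + 6\right) - 4\right) + 2\right) \left(-5 - 5\right) - 4\right)^{2} \left(-177\right) = - \left(\left(\left(12 - 4\right) + 2\right) \left(-5 - 5\right) - 4\right)^{2} \left(-177\right) = - \left(\left(8 + 2\right) \left(-10\right) - 4\right)^{2} \left(-177\right) = - \left(10 \left(-10\right) - 4\right)^{2} \left(-177\right) = - \left(-100 - 4\right)^{2} \left(-177\right) = - \left(-104\right)^{2} \left(-177\right) = - 10816 \left(-177\right) = \left(-1\right) \left(-1914432\right) = 1914432$)
$\frac{1}{X} = \frac{1}{1914432}$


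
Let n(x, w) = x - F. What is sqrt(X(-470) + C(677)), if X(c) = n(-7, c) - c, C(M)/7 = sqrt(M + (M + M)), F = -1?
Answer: sqrt(464 + 7*sqrt(2031)) ≈ 27.919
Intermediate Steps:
n(x, w) = 1 + x (n(x, w) = x - 1*(-1) = x + 1 = 1 + x)
C(M) = 7*sqrt(3)*sqrt(M) (C(M) = 7*sqrt(M + (M + M)) = 7*sqrt(M + 2*M) = 7*sqrt(3*M) = 7*(sqrt(3)*sqrt(M)) = 7*sqrt(3)*sqrt(M))
X(c) = -6 - c (X(c) = (1 - 7) - c = -6 - c)
sqrt(X(-470) + C(677)) = sqrt((-6 - 1*(-470)) + 7*sqrt(3)*sqrt(677)) = sqrt((-6 + 470) + 7*sqrt(2031)) = sqrt(464 + 7*sqrt(2031))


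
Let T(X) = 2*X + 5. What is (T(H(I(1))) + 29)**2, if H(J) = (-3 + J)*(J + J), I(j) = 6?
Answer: 11236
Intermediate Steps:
H(J) = 2*J*(-3 + J) (H(J) = (-3 + J)*(2*J) = 2*J*(-3 + J))
T(X) = 5 + 2*X
(T(H(I(1))) + 29)**2 = ((5 + 2*(2*6*(-3 + 6))) + 29)**2 = ((5 + 2*(2*6*3)) + 29)**2 = ((5 + 2*36) + 29)**2 = ((5 + 72) + 29)**2 = (77 + 29)**2 = 106**2 = 11236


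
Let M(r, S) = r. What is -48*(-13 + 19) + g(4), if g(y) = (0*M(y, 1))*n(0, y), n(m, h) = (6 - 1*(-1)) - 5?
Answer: -288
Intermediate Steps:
n(m, h) = 2 (n(m, h) = (6 + 1) - 5 = 7 - 5 = 2)
g(y) = 0 (g(y) = (0*y)*2 = 0*2 = 0)
-48*(-13 + 19) + g(4) = -48*(-13 + 19) + 0 = -48*6 + 0 = -288 + 0 = -288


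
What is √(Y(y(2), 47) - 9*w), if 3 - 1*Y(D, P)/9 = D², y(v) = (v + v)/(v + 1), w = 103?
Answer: 2*I*√229 ≈ 30.266*I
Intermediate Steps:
y(v) = 2*v/(1 + v) (y(v) = (2*v)/(1 + v) = 2*v/(1 + v))
Y(D, P) = 27 - 9*D²
√(Y(y(2), 47) - 9*w) = √((27 - 9*16/(1 + 2)²) - 9*103) = √((27 - 9*(2*2/3)²) - 927) = √((27 - 9*(2*2*(⅓))²) - 927) = √((27 - 9*(4/3)²) - 927) = √((27 - 9*16/9) - 927) = √((27 - 16) - 927) = √(11 - 927) = √(-916) = 2*I*√229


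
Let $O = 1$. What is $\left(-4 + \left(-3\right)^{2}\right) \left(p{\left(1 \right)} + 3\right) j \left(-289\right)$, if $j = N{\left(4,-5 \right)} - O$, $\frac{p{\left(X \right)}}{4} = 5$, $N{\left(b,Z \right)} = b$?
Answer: $-99705$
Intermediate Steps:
$p{\left(X \right)} = 20$ ($p{\left(X \right)} = 4 \cdot 5 = 20$)
$j = 3$ ($j = 4 - 1 = 3$)
$\left(-4 + \left(-3\right)^{2}\right) \left(p{\left(1 \right)} + 3\right) j \left(-289\right) = \left(-4 + \left(-3\right)^{2}\right) \left(20 + 3\right) 3 \left(-289\right) = \left(-4 + 9\right) 23 \cdot 3 \left(-289\right) = 5 \cdot 23 \cdot 3 \left(-289\right) = 115 \cdot 3 \left(-289\right) = 345 \left(-289\right) = -99705$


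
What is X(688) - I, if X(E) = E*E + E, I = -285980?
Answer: 760012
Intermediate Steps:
X(E) = E + E**2 (X(E) = E**2 + E = E + E**2)
X(688) - I = 688*(1 + 688) - 1*(-285980) = 688*689 + 285980 = 474032 + 285980 = 760012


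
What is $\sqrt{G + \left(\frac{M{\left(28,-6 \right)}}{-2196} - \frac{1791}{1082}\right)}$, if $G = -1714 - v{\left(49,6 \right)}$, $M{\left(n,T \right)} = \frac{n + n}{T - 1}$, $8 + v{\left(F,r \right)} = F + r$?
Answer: $\frac{i \sqrt{69107182431586}}{198006} \approx 41.984 i$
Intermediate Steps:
$v{\left(F,r \right)} = -8 + F + r$ ($v{\left(F,r \right)} = -8 + \left(F + r\right) = -8 + F + r$)
$M{\left(n,T \right)} = \frac{2 n}{-1 + T}$
$G = -1761$ ($G = -1714 - \left(-8 + 49 + 6\right) = -1714 - 47 = -1761$)
$\sqrt{G + \left(\frac{M{\left(28,-6 \right)}}{-2196} - \frac{1791}{1082}\right)} = \sqrt{-1761 - \left(\frac{1791}{1082} - \frac{2 \cdot 28 \frac{1}{-1 - 6}}{-2196}\right)} = \sqrt{-1761 - \left(\frac{1791}{1082} - 2 \cdot 28 \frac{1}{-7} \left(- \frac{1}{2196}\right)\right)} = \sqrt{-1761 - \left(\frac{1791}{1082} - 2 \cdot 28 \left(- \frac{1}{7}\right) \left(- \frac{1}{2196}\right)\right)} = \sqrt{-1761 - \frac{981095}{594018}} = \sqrt{- \frac{1047046793}{594018}} = \frac{i \sqrt{69107182431586}}{198006}$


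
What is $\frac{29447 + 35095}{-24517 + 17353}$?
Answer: $- \frac{10757}{1194} \approx -9.0092$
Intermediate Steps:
$\frac{29447 + 35095}{-24517 + 17353} = \frac{64542}{-7164} = 64542 \left(- \frac{1}{7164}\right) = - \frac{10757}{1194}$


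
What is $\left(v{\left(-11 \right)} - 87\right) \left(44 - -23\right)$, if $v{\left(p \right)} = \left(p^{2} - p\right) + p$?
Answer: $2278$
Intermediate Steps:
$v{\left(p \right)} = p^{2}$
$\left(v{\left(-11 \right)} - 87\right) \left(44 - -23\right) = \left(\left(-11\right)^{2} - 87\right) \left(44 - -23\right) = \left(121 - 87\right) \left(44 + 23\right) = 34 \cdot 67 = 2278$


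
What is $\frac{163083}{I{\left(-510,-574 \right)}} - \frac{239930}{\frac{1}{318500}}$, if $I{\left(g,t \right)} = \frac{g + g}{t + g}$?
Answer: $- \frac{6495490193169}{85} \approx -7.6417 \cdot 10^{10}$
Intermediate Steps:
$I{\left(g,t \right)} = \frac{2 g}{g + t}$
$\frac{163083}{I{\left(-510,-574 \right)}} - \frac{239930}{\frac{1}{318500}} = \frac{163083}{2 \left(-510\right) \frac{1}{-510 - 574}} - \frac{239930}{\frac{1}{318500}} = \frac{163083}{2 \left(-510\right) \frac{1}{-1084}} - 239930 \frac{1}{\frac{1}{318500}} = \frac{163083}{2 \left(-510\right) \left(- \frac{1}{1084}\right)} - 76417705000 = \frac{163083}{\frac{255}{271}} - 76417705000 = 163083 \cdot \frac{271}{255} - 76417705000 = \frac{14731831}{85} - 76417705000 = - \frac{6495490193169}{85}$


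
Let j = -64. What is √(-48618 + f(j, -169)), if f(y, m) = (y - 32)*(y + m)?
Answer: 25*I*√42 ≈ 162.02*I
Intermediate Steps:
f(y, m) = (-32 + y)*(m + y)
√(-48618 + f(j, -169)) = √(-48618 + ((-64)² - 32*(-169) - 32*(-64) - 169*(-64))) = √(-48618 + (4096 + 5408 + 2048 + 10816)) = √(-48618 + 22368) = √(-26250) = 25*I*√42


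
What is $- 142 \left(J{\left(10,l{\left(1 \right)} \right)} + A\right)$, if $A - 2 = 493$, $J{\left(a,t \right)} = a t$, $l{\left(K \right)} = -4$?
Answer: $-64610$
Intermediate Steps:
$A = 495$ ($A = 2 + 493 = 495$)
$- 142 \left(J{\left(10,l{\left(1 \right)} \right)} + A\right) = - 142 \left(10 \left(-4\right) + 495\right) = - 142 \left(-40 + 495\right) = \left(-142\right) 455 = -64610$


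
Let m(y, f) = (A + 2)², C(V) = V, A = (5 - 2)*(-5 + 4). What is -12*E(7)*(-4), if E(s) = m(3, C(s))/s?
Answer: 48/7 ≈ 6.8571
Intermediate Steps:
A = -3 (A = 3*(-1) = -3)
m(y, f) = 1 (m(y, f) = (-3 + 2)² = (-1)² = 1)
E(s) = 1/s
-12*E(7)*(-4) = -12/7*(-4) = 48/7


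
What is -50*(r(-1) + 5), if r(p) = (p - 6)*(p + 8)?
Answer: 2200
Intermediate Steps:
r(p) = (-6 + p)*(8 + p)
-50*(r(-1) + 5) = -50*((-48 + (-1)² + 2*(-1)) + 5) = -50*((-48 + 1 - 2) + 5) = -50*(-49 + 5) = -50*(-44) = 2200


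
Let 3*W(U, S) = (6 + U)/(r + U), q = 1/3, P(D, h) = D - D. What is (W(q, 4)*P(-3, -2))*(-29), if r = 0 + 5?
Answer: 0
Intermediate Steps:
r = 5
P(D, h) = 0
q = ⅓ ≈ 0.33333
W(U, S) = (6 + U)/(3*(5 + U)) (W(U, S) = ((6 + U)/(5 + U))/3 = (6 + U)/(3*(5 + U)))
(W(q, 4)*P(-3, -2))*(-29) = (((6 + ⅓)/(3*(5 + ⅓)))*0)*(-29) = (((⅓)*(19/3)/(16/3))*0)*(-29) = (((⅓)*(3/16)*(19/3))*0)*(-29) = ((19/48)*0)*(-29) = 0*(-29) = 0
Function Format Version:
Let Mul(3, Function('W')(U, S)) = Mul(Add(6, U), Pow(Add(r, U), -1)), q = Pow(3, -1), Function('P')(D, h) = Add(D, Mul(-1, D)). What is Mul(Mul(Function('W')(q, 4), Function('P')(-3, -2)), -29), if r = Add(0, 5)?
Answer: 0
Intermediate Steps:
r = 5
Function('P')(D, h) = 0
q = Rational(1, 3) ≈ 0.33333
Function('W')(U, S) = Mul(Rational(1, 3), Pow(Add(5, U), -1), Add(6, U)) (Function('W')(U, S) = Mul(Rational(1, 3), Mul(Add(6, U), Pow(Add(5, U), -1))) = Mul(Rational(1, 3), Mul(Pow(Add(5, U), -1), Add(6, U))) = Mul(Rational(1, 3), Pow(Add(5, U), -1), Add(6, U)))
Mul(Mul(Function('W')(q, 4), Function('P')(-3, -2)), -29) = Mul(Mul(Mul(Rational(1, 3), Pow(Add(5, Rational(1, 3)), -1), Add(6, Rational(1, 3))), 0), -29) = Mul(Mul(Mul(Rational(1, 3), Pow(Rational(16, 3), -1), Rational(19, 3)), 0), -29) = Mul(Mul(Mul(Rational(1, 3), Rational(3, 16), Rational(19, 3)), 0), -29) = Mul(Mul(Rational(19, 48), 0), -29) = Mul(0, -29) = 0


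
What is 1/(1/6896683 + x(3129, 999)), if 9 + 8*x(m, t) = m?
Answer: 6896683/2689706371 ≈ 0.0025641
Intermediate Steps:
x(m, t) = -9/8 + m/8
1/(1/6896683 + x(3129, 999)) = 1/(1/6896683 + (-9/8 + (1/8)*3129)) = 1/(1/6896683 + (-9/8 + 3129/8)) = 1/(1/6896683 + 390) = 1/(2689706371/6896683) = 6896683/2689706371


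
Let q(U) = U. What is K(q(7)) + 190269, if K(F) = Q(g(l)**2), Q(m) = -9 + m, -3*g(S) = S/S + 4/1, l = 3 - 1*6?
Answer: 1712365/9 ≈ 1.9026e+5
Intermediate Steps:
l = -3 (l = 3 - 6 = -3)
g(S) = -5/3 (g(S) = -(S/S + 4/1)/3 = -(1 + 4*1)/3 = -(1 + 4)/3 = -1/3*5 = -5/3)
K(F) = -56/9 (K(F) = -9 + (-5/3)**2 = -9 + 25/9 = -56/9)
K(q(7)) + 190269 = -56/9 + 190269 = 1712365/9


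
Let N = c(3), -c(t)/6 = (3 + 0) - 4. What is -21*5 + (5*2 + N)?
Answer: -89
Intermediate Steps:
c(t) = 6 (c(t) = -6*((3 + 0) - 4) = -6*(3 - 4) = -6*(-1) = 6)
N = 6
-21*5 + (5*2 + N) = -21*5 + (5*2 + 6) = -105 + (10 + 6) = -105 + 16 = -89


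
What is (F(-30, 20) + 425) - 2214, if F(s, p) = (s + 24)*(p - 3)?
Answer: -1891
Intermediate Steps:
F(s, p) = (-3 + p)*(24 + s) (F(s, p) = (24 + s)*(-3 + p) = (-3 + p)*(24 + s))
(F(-30, 20) + 425) - 2214 = ((-72 - 3*(-30) + 24*20 + 20*(-30)) + 425) - 2214 = ((-72 + 90 + 480 - 600) + 425) - 2214 = (-102 + 425) - 2214 = 323 - 2214 = -1891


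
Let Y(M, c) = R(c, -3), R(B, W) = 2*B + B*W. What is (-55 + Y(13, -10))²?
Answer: 2025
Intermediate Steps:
Y(M, c) = -c (Y(M, c) = c*(2 - 3) = c*(-1) = -c)
(-55 + Y(13, -10))² = (-55 - 1*(-10))² = (-55 + 10)² = (-45)² = 2025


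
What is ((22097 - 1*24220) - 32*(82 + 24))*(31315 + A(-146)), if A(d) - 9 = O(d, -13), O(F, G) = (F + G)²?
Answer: -312176575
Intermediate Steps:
A(d) = 9 + (-13 + d)² (A(d) = 9 + (d - 13)² = 9 + (-13 + d)²)
((22097 - 1*24220) - 32*(82 + 24))*(31315 + A(-146)) = ((22097 - 1*24220) - 32*(82 + 24))*(31315 + (9 + (-13 - 146)²)) = ((22097 - 24220) - 32*106)*(31315 + (9 + (-159)²)) = (-2123 - 3392)*(31315 + (9 + 25281)) = -5515*(31315 + 25290) = -5515*56605 = -312176575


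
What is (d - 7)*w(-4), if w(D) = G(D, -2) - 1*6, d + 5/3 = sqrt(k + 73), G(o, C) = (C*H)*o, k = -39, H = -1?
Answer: 364/3 - 14*sqrt(34) ≈ 39.700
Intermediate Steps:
G(o, C) = -C*o (G(o, C) = (C*(-1))*o = (-C)*o = -C*o)
d = -5/3 + sqrt(34) (d = -5/3 + sqrt(-39 + 73) = -5/3 + sqrt(34) ≈ 4.1643)
w(D) = -6 + 2*D (w(D) = -1*(-2)*D - 1*6 = 2*D - 6 = -6 + 2*D)
(d - 7)*w(-4) = ((-5/3 + sqrt(34)) - 7)*(-6 + 2*(-4)) = (-26/3 + sqrt(34))*(-6 - 8) = (-26/3 + sqrt(34))*(-14) = 364/3 - 14*sqrt(34)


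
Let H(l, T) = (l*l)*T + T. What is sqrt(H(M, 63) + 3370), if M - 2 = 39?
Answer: 2*sqrt(27334) ≈ 330.66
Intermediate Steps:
M = 41 (M = 2 + 39 = 41)
H(l, T) = T + T*l**2 (H(l, T) = l**2*T + T = T*l**2 + T = T + T*l**2)
sqrt(H(M, 63) + 3370) = sqrt(63*(1 + 41**2) + 3370) = sqrt(63*(1 + 1681) + 3370) = sqrt(63*1682 + 3370) = sqrt(105966 + 3370) = sqrt(109336) = 2*sqrt(27334)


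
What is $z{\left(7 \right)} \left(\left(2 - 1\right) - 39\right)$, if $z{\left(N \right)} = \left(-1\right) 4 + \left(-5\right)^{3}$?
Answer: $4902$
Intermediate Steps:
$z{\left(N \right)} = -129$ ($z{\left(N \right)} = -4 - 125 = -129$)
$z{\left(7 \right)} \left(\left(2 - 1\right) - 39\right) = - 129 \left(\left(2 - 1\right) - 39\right) = - 129 \left(1 - 39\right) = \left(-129\right) \left(-38\right) = 4902$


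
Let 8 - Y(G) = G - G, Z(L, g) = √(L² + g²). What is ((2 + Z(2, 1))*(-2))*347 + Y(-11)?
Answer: -1380 - 694*√5 ≈ -2931.8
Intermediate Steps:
Y(G) = 8 (Y(G) = 8 - (G - G) = 8 - 1*0 = 8 + 0 = 8)
((2 + Z(2, 1))*(-2))*347 + Y(-11) = ((2 + √(2² + 1²))*(-2))*347 + 8 = ((2 + √(4 + 1))*(-2))*347 + 8 = ((2 + √5)*(-2))*347 + 8 = (-4 - 2*√5)*347 + 8 = (-1388 - 694*√5) + 8 = -1380 - 694*√5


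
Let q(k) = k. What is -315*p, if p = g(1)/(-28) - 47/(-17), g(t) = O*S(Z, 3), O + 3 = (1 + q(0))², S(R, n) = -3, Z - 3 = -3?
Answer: -27315/34 ≈ -803.38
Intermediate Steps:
Z = 0 (Z = 3 - 3 = 0)
O = -2 (O = -3 + (1 + 0)² = -3 + 1² = -3 + 1 = -2)
g(t) = 6 (g(t) = -2*(-3) = 6)
p = 607/238 (p = 6/(-28) - 47/(-17) = 6*(-1/28) - 47*(-1/17) = -3/14 + 47/17 = 607/238 ≈ 2.5504)
-315*p = -315*607/238 = -27315/34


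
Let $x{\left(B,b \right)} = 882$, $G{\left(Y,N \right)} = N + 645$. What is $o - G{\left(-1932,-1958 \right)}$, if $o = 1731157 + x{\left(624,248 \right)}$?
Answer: $1733352$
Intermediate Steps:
$G{\left(Y,N \right)} = 645 + N$
$o = 1732039$ ($o = 1731157 + 882 = 1732039$)
$o - G{\left(-1932,-1958 \right)} = 1732039 - \left(645 - 1958\right) = 1732039 - -1313 = 1732039 + 1313 = 1733352$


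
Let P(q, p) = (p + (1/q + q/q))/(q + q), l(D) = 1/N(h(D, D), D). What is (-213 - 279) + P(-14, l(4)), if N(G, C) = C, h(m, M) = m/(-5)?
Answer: -385761/784 ≈ -492.04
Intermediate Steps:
h(m, M) = -m/5 (h(m, M) = m*(-⅕) = -m/5)
l(D) = 1/D
P(q, p) = (1 + p + 1/q)/(2*q) (P(q, p) = (p + (1/q + 1))/((2*q)) = (p + (1 + 1/q))*(1/(2*q)) = (1 + p + 1/q)*(1/(2*q)) = (1 + p + 1/q)/(2*q))
(-213 - 279) + P(-14, l(4)) = (-213 - 279) + (½)*(1 - 14*(1 + 1/4))/(-14)² = -492 + (½)*(1/196)*(1 - 14*(1 + ¼)) = -492 + (½)*(1/196)*(1 - 14*5/4) = -492 + (½)*(1/196)*(1 - 35/2) = -492 + (½)*(1/196)*(-33/2) = -492 - 33/784 = -385761/784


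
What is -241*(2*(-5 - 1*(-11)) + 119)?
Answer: -31571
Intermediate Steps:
-241*(2*(-5 - 1*(-11)) + 119) = -241*(2*(-5 + 11) + 119) = -241*(2*6 + 119) = -241*(12 + 119) = -241*131 = -31571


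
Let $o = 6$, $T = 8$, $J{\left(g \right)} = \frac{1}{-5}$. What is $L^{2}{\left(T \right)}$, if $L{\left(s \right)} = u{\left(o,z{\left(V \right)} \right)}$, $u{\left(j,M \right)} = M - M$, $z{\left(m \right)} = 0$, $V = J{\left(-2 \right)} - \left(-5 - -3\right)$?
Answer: $0$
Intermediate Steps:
$J{\left(g \right)} = - \frac{1}{5}$
$V = \frac{9}{5}$ ($V = - \frac{1}{5} - \left(-5 - -3\right) = - \frac{1}{5} - \left(-5 + 3\right) = - \frac{1}{5} - -2 = - \frac{1}{5} + 2 = \frac{9}{5} \approx 1.8$)
$u{\left(j,M \right)} = 0$
$L{\left(s \right)} = 0$
$L^{2}{\left(T \right)} = 0^{2} = 0$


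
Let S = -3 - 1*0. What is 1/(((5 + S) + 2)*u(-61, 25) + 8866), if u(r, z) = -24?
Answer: 1/8770 ≈ 0.00011403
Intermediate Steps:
S = -3 (S = -3 + 0 = -3)
1/(((5 + S) + 2)*u(-61, 25) + 8866) = 1/(((5 - 3) + 2)*(-24) + 8866) = 1/((2 + 2)*(-24) + 8866) = 1/(4*(-24) + 8866) = 1/(-96 + 8866) = 1/8770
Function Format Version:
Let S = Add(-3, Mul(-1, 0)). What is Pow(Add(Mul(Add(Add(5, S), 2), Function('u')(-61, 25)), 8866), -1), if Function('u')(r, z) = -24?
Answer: Rational(1, 8770) ≈ 0.00011403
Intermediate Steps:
S = -3 (S = Add(-3, 0) = -3)
Pow(Add(Mul(Add(Add(5, S), 2), Function('u')(-61, 25)), 8866), -1) = Pow(Add(Mul(Add(Add(5, -3), 2), -24), 8866), -1) = Pow(Add(Mul(Add(2, 2), -24), 8866), -1) = Pow(Add(Mul(4, -24), 8866), -1) = Pow(Add(-96, 8866), -1) = Pow(8770, -1) = Rational(1, 8770)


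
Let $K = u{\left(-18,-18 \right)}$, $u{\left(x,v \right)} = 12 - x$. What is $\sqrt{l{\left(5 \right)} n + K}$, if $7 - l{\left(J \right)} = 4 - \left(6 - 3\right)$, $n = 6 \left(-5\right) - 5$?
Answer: $6 i \sqrt{5} \approx 13.416 i$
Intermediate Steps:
$n = -35$ ($n = -30 - 5 = -35$)
$l{\left(J \right)} = 6$ ($l{\left(J \right)} = 7 - \left(4 - \left(6 - 3\right)\right) = 7 - \left(4 - 3\right) = 7 - 1 = 6$)
$K = 30$ ($K = 12 - -18 = 12 + 18 = 30$)
$\sqrt{l{\left(5 \right)} n + K} = \sqrt{6 \left(-35\right) + 30} = \sqrt{-210 + 30} = \sqrt{-180} = 6 i \sqrt{5}$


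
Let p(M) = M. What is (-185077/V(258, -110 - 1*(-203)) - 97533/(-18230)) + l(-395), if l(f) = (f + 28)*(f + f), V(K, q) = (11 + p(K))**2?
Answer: 382462242459603/1319141030 ≈ 2.8993e+5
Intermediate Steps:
V(K, q) = (11 + K)**2
l(f) = 2*f*(28 + f) (l(f) = (28 + f)*(2*f) = 2*f*(28 + f))
(-185077/V(258, -110 - 1*(-203)) - 97533/(-18230)) + l(-395) = (-185077/(11 + 258)**2 - 97533/(-18230)) + 2*(-395)*(28 - 395) = (-185077/(269**2) - 97533*(-1/18230)) + 2*(-395)*(-367) = (-185077/72361 + 97533/18230) + 289930 = 3683631703/1319141030 + 289930 = 382462242459603/1319141030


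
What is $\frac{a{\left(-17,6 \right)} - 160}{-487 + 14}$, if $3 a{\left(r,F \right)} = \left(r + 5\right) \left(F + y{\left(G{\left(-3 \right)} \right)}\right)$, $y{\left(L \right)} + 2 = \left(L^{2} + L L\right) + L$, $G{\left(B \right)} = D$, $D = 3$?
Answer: $\frac{260}{473} \approx 0.54968$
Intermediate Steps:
$G{\left(B \right)} = 3$
$y{\left(L \right)} = -2 + L + 2 L^{2}$ ($y{\left(L \right)} = -2 + \left(\left(L^{2} + L L\right) + L\right) = -2 + \left(\left(L^{2} + L^{2}\right) + L\right) = -2 + \left(2 L^{2} + L\right) = -2 + \left(L + 2 L^{2}\right) = -2 + L + 2 L^{2}$)
$a{\left(r,F \right)} = \frac{\left(5 + r\right) \left(19 + F\right)}{3}$ ($a{\left(r,F \right)} = \frac{\left(r + 5\right) \left(F + \left(-2 + 3 + 2 \cdot 3^{2}\right)\right)}{3} = \frac{\left(5 + r\right) \left(F + \left(-2 + 3 + 2 \cdot 9\right)\right)}{3} = \frac{\left(5 + r\right) \left(F + \left(-2 + 3 + 18\right)\right)}{3} = \frac{\left(5 + r\right) \left(F + 19\right)}{3} = \frac{\left(5 + r\right) \left(19 + F\right)}{3}$)
$\frac{a{\left(-17,6 \right)} - 160}{-487 + 14} = \frac{\left(\frac{95}{3} + \frac{5}{3} \cdot 6 + \frac{19}{3} \left(-17\right) + \frac{1}{3} \cdot 6 \left(-17\right)\right) - 160}{-487 + 14} = \frac{\left(\frac{95}{3} + 10 - \frac{323}{3} - 34\right) - 160}{-473} = \left(-100 - 160\right) \left(- \frac{1}{473}\right) = \left(-260\right) \left(- \frac{1}{473}\right) = \frac{260}{473}$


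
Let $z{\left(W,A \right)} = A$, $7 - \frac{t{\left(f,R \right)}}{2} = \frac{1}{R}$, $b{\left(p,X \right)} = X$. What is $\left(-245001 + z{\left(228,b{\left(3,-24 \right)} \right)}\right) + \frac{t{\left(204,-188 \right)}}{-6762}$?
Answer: $- \frac{51914917339}{211876} \approx -2.4503 \cdot 10^{5}$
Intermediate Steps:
$t{\left(f,R \right)} = 14 - \frac{2}{R}$
$\left(-245001 + z{\left(228,b{\left(3,-24 \right)} \right)}\right) + \frac{t{\left(204,-188 \right)}}{-6762} = \left(-245001 - 24\right) + \frac{14 - \frac{2}{-188}}{-6762} = -245025 + \left(14 - - \frac{1}{94}\right) \left(- \frac{1}{6762}\right) = -245025 + \left(14 + \frac{1}{94}\right) \left(- \frac{1}{6762}\right) = -245025 + \frac{1317}{94} \left(- \frac{1}{6762}\right) = -245025 - \frac{439}{211876} = - \frac{51914917339}{211876}$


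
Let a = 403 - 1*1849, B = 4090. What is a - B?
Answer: -5536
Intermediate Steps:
a = -1446 (a = 403 - 1849 = -1446)
a - B = -1446 - 1*4090 = -1446 - 4090 = -5536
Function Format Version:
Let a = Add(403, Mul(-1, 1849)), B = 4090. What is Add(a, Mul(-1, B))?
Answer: -5536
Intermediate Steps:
a = -1446 (a = Add(403, -1849) = -1446)
Add(a, Mul(-1, B)) = Add(-1446, Mul(-1, 4090)) = Add(-1446, -4090) = -5536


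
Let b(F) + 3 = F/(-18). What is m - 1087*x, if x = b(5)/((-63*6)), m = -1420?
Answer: -9725813/6804 ≈ -1429.4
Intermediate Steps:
b(F) = -3 - F/18 (b(F) = -3 + F/(-18) = -3 + F*(-1/18) = -3 - F/18)
x = 59/6804 (x = (-3 - 1/18*5)/((-63*6)) = (-3 - 5/18)/(-378) = -59/18*(-1/378) = 59/6804 ≈ 0.0086714)
m - 1087*x = -1420 - 1087*59/6804 = -1420 - 64133/6804 = -9725813/6804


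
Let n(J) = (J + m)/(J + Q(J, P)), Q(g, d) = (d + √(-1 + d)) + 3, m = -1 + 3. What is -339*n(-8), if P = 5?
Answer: 1017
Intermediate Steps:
m = 2
Q(g, d) = 3 + d + √(-1 + d)
n(J) = (2 + J)/(10 + J) (n(J) = (J + 2)/(J + (3 + 5 + √(-1 + 5))) = (2 + J)/(J + (3 + 5 + √4)) = (2 + J)/(J + (3 + 5 + 2)) = (2 + J)/(J + 10) = (2 + J)/(10 + J))
-339*n(-8) = -339*(2 - 8)/(10 - 8) = -339*(-6)/2 = -339*(-3) = 1017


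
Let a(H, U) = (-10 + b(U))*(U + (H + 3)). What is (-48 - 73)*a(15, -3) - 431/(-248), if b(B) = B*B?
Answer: 450551/248 ≈ 1816.7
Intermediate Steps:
b(B) = B**2
a(H, U) = (-10 + U**2)*(3 + H + U) (a(H, U) = (-10 + U**2)*(U + (H + 3)) = (-10 + U**2)*(U + (3 + H)) = (-10 + U**2)*(3 + H + U))
(-48 - 73)*a(15, -3) - 431/(-248) = (-48 - 73)*(-30 + (-3)**3 - 10*15 - 10*(-3) + 3*(-3)**2 + 15*(-3)**2) - 431/(-248) = -121*(-30 - 27 - 150 + 30 + 3*9 + 15*9) - 431*(-1/248) = -121*(-30 - 27 - 150 + 30 + 27 + 135) + 431/248 = -121*(-15) + 431/248 = 1815 + 431/248 = 450551/248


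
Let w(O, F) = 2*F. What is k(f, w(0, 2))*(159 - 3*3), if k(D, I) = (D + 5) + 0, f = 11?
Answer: 2400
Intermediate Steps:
k(D, I) = 5 + D (k(D, I) = (5 + D) + 0 = 5 + D)
k(f, w(0, 2))*(159 - 3*3) = (5 + 11)*(159 - 3*3) = 16*(159 - 9) = 16*150 = 2400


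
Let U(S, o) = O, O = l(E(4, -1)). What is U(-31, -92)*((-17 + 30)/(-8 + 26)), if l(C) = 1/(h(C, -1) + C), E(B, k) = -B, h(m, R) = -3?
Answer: -13/126 ≈ -0.10317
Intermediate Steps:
l(C) = 1/(-3 + C)
O = -⅐ (O = 1/(-3 - 1*4) = 1/(-3 - 4) = 1/(-7) = -⅐ ≈ -0.14286)
U(S, o) = -⅐
U(-31, -92)*((-17 + 30)/(-8 + 26)) = -(-17 + 30)/(7*(-8 + 26)) = -13/(7*18) = -⅐*13/18 = -13/126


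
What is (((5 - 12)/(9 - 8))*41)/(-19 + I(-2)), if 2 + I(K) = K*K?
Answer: 287/17 ≈ 16.882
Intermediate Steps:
I(K) = -2 + K² (I(K) = -2 + K*K = -2 + K²)
(((5 - 12)/(9 - 8))*41)/(-19 + I(-2)) = (((5 - 12)/(9 - 8))*41)/(-19 + (-2 + (-2)²)) = (-7/1*41)/(-19 + (-2 + 4)) = (-7*1*41)/(-19 + 2) = -7*41/(-17) = -287*(-1/17) = 287/17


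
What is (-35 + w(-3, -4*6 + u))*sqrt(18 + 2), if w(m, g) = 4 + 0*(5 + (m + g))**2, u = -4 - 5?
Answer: -62*sqrt(5) ≈ -138.64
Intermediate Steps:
u = -9
w(m, g) = 4 (w(m, g) = 4 + 0*(5 + (g + m))**2 = 4 + 0*(5 + g + m)**2 = 4 + 0 = 4)
(-35 + w(-3, -4*6 + u))*sqrt(18 + 2) = (-35 + 4)*sqrt(18 + 2) = -62*sqrt(5)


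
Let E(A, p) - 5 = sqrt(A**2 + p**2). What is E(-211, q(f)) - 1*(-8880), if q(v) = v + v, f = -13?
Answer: 8885 + sqrt(45197) ≈ 9097.6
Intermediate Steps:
q(v) = 2*v
E(A, p) = 5 + sqrt(A**2 + p**2)
E(-211, q(f)) - 1*(-8880) = (5 + sqrt((-211)**2 + (2*(-13))**2)) - 1*(-8880) = (5 + sqrt(44521 + (-26)**2)) + 8880 = (5 + sqrt(44521 + 676)) + 8880 = (5 + sqrt(45197)) + 8880 = 8885 + sqrt(45197)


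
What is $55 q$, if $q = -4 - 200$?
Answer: $-11220$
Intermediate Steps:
$q = -204$ ($q = -4 - 200 = -204$)
$55 q = 55 \left(-204\right) = -11220$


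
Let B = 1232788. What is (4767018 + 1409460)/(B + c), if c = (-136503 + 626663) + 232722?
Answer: 1029413/325945 ≈ 3.1582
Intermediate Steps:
c = 722882 (c = 490160 + 232722 = 722882)
(4767018 + 1409460)/(B + c) = (4767018 + 1409460)/(1232788 + 722882) = 6176478/1955670 = 6176478*(1/1955670) = 1029413/325945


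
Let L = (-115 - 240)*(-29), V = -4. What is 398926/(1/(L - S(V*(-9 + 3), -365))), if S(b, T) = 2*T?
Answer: 4398159150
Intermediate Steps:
L = 10295 (L = -355*(-29) = 10295)
398926/(1/(L - S(V*(-9 + 3), -365))) = 398926/(1/(10295 - 2*(-365))) = 398926/(1/(10295 - 1*(-730))) = 398926/(1/(10295 + 730)) = 398926/(1/11025) = 398926*11025 = 4398159150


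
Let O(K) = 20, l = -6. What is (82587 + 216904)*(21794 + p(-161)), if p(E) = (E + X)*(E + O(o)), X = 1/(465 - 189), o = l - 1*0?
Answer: 1225964312063/92 ≈ 1.3326e+10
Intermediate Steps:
o = -6 (o = -6 - 1*0 = -6 + 0 = -6)
X = 1/276 ≈ 0.0036232
p(E) = (20 + E)*(1/276 + E) (p(E) = (E + 1/276)*(E + 20) = (1/276 + E)*(20 + E) = (20 + E)*(1/276 + E))
(82587 + 216904)*(21794 + p(-161)) = (82587 + 216904)*(21794 + (5/69 + (-161)**2 + (5521/276)*(-161))) = 299491*(21794 + (5/69 + 25921 - 38647/12)) = 299491*(21794 + 2088445/92) = 299491*(4093493/92) = 1225964312063/92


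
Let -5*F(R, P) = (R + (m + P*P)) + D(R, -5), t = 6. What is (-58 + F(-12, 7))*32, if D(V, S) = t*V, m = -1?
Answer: -8128/5 ≈ -1625.6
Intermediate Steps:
D(V, S) = 6*V
F(R, P) = ⅕ - 7*R/5 - P²/5 (F(R, P) = -((R + (-1 + P*P)) + 6*R)/5 = -((R + (-1 + P²)) + 6*R)/5 = -((-1 + R + P²) + 6*R)/5 = -(-1 + P² + 7*R)/5 = ⅕ - 7*R/5 - P²/5)
(-58 + F(-12, 7))*32 = (-58 + (⅕ - 7/5*(-12) - ⅕*7²))*32 = (-58 + (⅕ + 84/5 - ⅕*49))*32 = (-58 + (⅕ + 84/5 - 49/5))*32 = (-58 + 36/5)*32 = -254/5*32 = -8128/5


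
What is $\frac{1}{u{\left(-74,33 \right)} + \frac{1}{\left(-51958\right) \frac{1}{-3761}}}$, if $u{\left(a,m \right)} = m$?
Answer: $\frac{51958}{1718375} \approx 0.030237$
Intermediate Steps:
$\frac{1}{u{\left(-74,33 \right)} + \frac{1}{\left(-51958\right) \frac{1}{-3761}}} = \frac{1}{33 + \frac{1}{\left(-51958\right) \frac{1}{-3761}}} = \frac{1}{33 + \frac{1}{\left(-51958\right) \left(- \frac{1}{3761}\right)}} = \frac{1}{33 + \frac{1}{\frac{51958}{3761}}} = \frac{1}{33 + \frac{3761}{51958}} = \frac{1}{\frac{1718375}{51958}} = \frac{51958}{1718375}$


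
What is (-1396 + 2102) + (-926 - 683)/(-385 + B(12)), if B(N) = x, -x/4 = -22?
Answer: 211291/297 ≈ 711.42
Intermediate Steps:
x = 88 (x = -4*(-22) = 88)
B(N) = 88
(-1396 + 2102) + (-926 - 683)/(-385 + B(12)) = (-1396 + 2102) + (-926 - 683)/(-385 + 88) = 706 - 1609/(-297) = 706 - 1609*(-1/297) = 706 + 1609/297 = 211291/297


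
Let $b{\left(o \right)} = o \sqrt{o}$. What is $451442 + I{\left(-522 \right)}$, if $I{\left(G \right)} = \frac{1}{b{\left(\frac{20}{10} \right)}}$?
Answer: $451442 + \frac{\sqrt{2}}{4} \approx 4.5144 \cdot 10^{5}$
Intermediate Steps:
$b{\left(o \right)} = o^{\frac{3}{2}}$
$I{\left(G \right)} = \frac{\sqrt{2}}{4}$ ($I{\left(G \right)} = \frac{1}{\left(\frac{20}{10}\right)^{\frac{3}{2}}} = \frac{1}{\left(20 \cdot \frac{1}{10}\right)^{\frac{3}{2}}} = \frac{1}{2^{\frac{3}{2}}} = \frac{1}{2 \sqrt{2}} = \frac{\sqrt{2}}{4}$)
$451442 + I{\left(-522 \right)} = 451442 + \frac{\sqrt{2}}{4}$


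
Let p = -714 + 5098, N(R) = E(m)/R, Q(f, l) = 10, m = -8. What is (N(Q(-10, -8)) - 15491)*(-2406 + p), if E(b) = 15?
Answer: -30638231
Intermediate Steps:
N(R) = 15/R
p = 4384
(N(Q(-10, -8)) - 15491)*(-2406 + p) = (15/10 - 15491)*(-2406 + 4384) = (15*(⅒) - 15491)*1978 = (3/2 - 15491)*1978 = -30979/2*1978 = -30638231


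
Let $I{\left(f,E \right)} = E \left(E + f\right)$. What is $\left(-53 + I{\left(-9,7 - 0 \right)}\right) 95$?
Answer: $-6365$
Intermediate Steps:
$\left(-53 + I{\left(-9,7 - 0 \right)}\right) 95 = \left(-53 + \left(7 - 0\right) \left(\left(7 - 0\right) - 9\right)\right) 95 = \left(-53 + \left(7 + 0\right) \left(\left(7 + 0\right) - 9\right)\right) 95 = \left(-53 + 7 \left(7 - 9\right)\right) 95 = \left(-53 + 7 \left(-2\right)\right) 95 = \left(-53 - 14\right) 95 = \left(-67\right) 95 = -6365$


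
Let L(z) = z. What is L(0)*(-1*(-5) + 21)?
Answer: 0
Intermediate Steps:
L(0)*(-1*(-5) + 21) = 0*(-1*(-5) + 21) = 0*(5 + 21) = 0*26 = 0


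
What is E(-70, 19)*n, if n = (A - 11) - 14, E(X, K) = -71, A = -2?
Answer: 1917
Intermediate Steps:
n = -27 (n = (-2 - 11) - 14 = -13 - 14 = -27)
E(-70, 19)*n = -71*(-27) = 1917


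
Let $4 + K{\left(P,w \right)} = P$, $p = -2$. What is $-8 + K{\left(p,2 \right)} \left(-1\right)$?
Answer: $-2$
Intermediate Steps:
$K{\left(P,w \right)} = -4 + P$
$-8 + K{\left(p,2 \right)} \left(-1\right) = -8 + \left(-4 - 2\right) \left(-1\right) = -8 - -6 = -8 + 6 = -2$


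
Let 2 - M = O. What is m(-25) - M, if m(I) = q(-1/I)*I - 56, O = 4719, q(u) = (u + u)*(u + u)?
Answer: 116521/25 ≈ 4660.8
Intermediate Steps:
q(u) = 4*u² (q(u) = (2*u)*(2*u) = 4*u²)
m(I) = -56 + 4/I (m(I) = (4*(-1/I)²)*I - 56 = (4/I²)*I - 56 = 4/I - 56 = -56 + 4/I)
M = -4717 (M = 2 - 1*4719 = 2 - 4719 = -4717)
m(-25) - M = (-56 + 4/(-25)) - 1*(-4717) = (-56 + 4*(-1/25)) + 4717 = (-56 - 4/25) + 4717 = -1404/25 + 4717 = 116521/25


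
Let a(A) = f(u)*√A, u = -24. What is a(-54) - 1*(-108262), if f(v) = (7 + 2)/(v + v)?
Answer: 108262 - 9*I*√6/16 ≈ 1.0826e+5 - 1.3778*I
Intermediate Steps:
f(v) = 9/(2*v) (f(v) = 9/((2*v)) = 9*(1/(2*v)) = 9/(2*v))
a(A) = -3*√A/16 (a(A) = ((9/2)/(-24))*√A = ((9/2)*(-1/24))*√A = -3*√A/16)
a(-54) - 1*(-108262) = -9*I*√6/16 - 1*(-108262) = -9*I*√6/16 + 108262 = 108262 - 9*I*√6/16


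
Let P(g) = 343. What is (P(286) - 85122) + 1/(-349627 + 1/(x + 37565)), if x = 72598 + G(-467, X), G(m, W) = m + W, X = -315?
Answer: -3242165221673575/38242550886 ≈ -84779.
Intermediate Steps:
G(m, W) = W + m
x = 71816 (x = 72598 + (-315 - 467) = 72598 - 782 = 71816)
(P(286) - 85122) + 1/(-349627 + 1/(x + 37565)) = (343 - 85122) + 1/(-349627 + 1/(71816 + 37565)) = -84779 + 1/(-349627 + 1/109381) = -84779 + 1/(-38242550886/109381) = -84779 - 109381/38242550886 = -3242165221673575/38242550886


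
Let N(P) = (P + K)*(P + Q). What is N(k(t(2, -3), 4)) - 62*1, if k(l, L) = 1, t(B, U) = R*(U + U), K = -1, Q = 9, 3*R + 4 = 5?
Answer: -62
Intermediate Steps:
R = ⅓ (R = -4/3 + (⅓)*5 = -4/3 + 5/3 = ⅓ ≈ 0.33333)
t(B, U) = 2*U/3 (t(B, U) = (U + U)/3 = (2*U)/3 = 2*U/3)
N(P) = (-1 + P)*(9 + P) (N(P) = (P - 1)*(P + 9) = (-1 + P)*(9 + P))
N(k(t(2, -3), 4)) - 62*1 = (-9 + 1² + 8*1) - 62*1 = (-9 + 1 + 8) - 62 = 0 - 62 = -62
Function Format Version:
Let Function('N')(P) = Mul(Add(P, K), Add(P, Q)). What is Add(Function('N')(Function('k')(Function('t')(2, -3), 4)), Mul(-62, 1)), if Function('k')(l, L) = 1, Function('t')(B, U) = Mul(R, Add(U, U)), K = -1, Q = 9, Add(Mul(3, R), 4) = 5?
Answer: -62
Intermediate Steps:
R = Rational(1, 3) (R = Add(Rational(-4, 3), Mul(Rational(1, 3), 5)) = Add(Rational(-4, 3), Rational(5, 3)) = Rational(1, 3) ≈ 0.33333)
Function('t')(B, U) = Mul(Rational(2, 3), U) (Function('t')(B, U) = Mul(Rational(1, 3), Add(U, U)) = Mul(Rational(1, 3), Mul(2, U)) = Mul(Rational(2, 3), U))
Function('N')(P) = Mul(Add(-1, P), Add(9, P)) (Function('N')(P) = Mul(Add(P, -1), Add(P, 9)) = Mul(Add(-1, P), Add(9, P)))
Add(Function('N')(Function('k')(Function('t')(2, -3), 4)), Mul(-62, 1)) = Add(Add(-9, Pow(1, 2), Mul(8, 1)), Mul(-62, 1)) = Add(Add(-9, 1, 8), -62) = Add(0, -62) = -62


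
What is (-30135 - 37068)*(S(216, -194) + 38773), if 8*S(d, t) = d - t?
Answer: -10436424291/4 ≈ -2.6091e+9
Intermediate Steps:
S(d, t) = -t/8 + d/8 (S(d, t) = (d - t)/8 = -t/8 + d/8)
(-30135 - 37068)*(S(216, -194) + 38773) = (-30135 - 37068)*((-1/8*(-194) + (1/8)*216) + 38773) = -67203*((97/4 + 27) + 38773) = -67203*(205/4 + 38773) = -67203*155297/4 = -10436424291/4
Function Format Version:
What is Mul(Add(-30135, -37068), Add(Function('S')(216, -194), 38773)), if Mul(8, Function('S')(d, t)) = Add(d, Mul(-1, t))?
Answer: Rational(-10436424291, 4) ≈ -2.6091e+9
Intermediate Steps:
Function('S')(d, t) = Add(Mul(Rational(-1, 8), t), Mul(Rational(1, 8), d)) (Function('S')(d, t) = Mul(Rational(1, 8), Add(d, Mul(-1, t))) = Add(Mul(Rational(-1, 8), t), Mul(Rational(1, 8), d)))
Mul(Add(-30135, -37068), Add(Function('S')(216, -194), 38773)) = Mul(Add(-30135, -37068), Add(Add(Mul(Rational(-1, 8), -194), Mul(Rational(1, 8), 216)), 38773)) = Mul(-67203, Add(Add(Rational(97, 4), 27), 38773)) = Mul(-67203, Add(Rational(205, 4), 38773)) = Mul(-67203, Rational(155297, 4)) = Rational(-10436424291, 4)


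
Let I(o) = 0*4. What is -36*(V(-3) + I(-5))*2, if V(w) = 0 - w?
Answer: -216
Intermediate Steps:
I(o) = 0
V(w) = -w
-36*(V(-3) + I(-5))*2 = -36*(-1*(-3) + 0)*2 = -36*(3 + 0)*2 = -108*2 = -36*6 = -216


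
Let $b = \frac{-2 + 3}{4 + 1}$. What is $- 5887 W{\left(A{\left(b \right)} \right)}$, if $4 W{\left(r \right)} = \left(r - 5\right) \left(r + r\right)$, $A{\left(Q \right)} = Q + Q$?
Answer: $\frac{135401}{25} \approx 5416.0$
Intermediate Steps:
$b = \frac{1}{5}$ ($b = 1 \cdot \frac{1}{5} = \frac{1}{5} \approx 0.2$)
$A{\left(Q \right)} = 2 Q$
$W{\left(r \right)} = \frac{r \left(-5 + r\right)}{2}$ ($W{\left(r \right)} = \frac{\left(r - 5\right) \left(r + r\right)}{4} = \frac{\left(-5 + r\right) 2 r}{4} = \frac{2 r \left(-5 + r\right)}{4} = \frac{r \left(-5 + r\right)}{2}$)
$- 5887 W{\left(A{\left(b \right)} \right)} = - 5887 \frac{2 \cdot \frac{1}{5} \left(-5 + 2 \cdot \frac{1}{5}\right)}{2} = - 5887 \cdot \frac{1}{2} \cdot \frac{2}{5} \left(-5 + \frac{2}{5}\right) = - 5887 \cdot \frac{1}{2} \cdot \frac{2}{5} \left(- \frac{23}{5}\right) = \left(-5887\right) \left(- \frac{23}{25}\right) = \frac{135401}{25}$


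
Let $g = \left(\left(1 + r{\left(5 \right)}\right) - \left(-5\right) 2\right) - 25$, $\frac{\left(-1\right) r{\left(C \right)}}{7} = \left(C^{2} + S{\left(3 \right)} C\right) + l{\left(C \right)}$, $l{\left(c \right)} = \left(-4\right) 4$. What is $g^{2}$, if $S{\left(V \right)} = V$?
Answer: $33124$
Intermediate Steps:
$l{\left(c \right)} = -16$
$r{\left(C \right)} = 112 - 21 C - 7 C^{2}$ ($r{\left(C \right)} = - 7 \left(\left(C^{2} + 3 C\right) - 16\right) = - 7 \left(-16 + C^{2} + 3 C\right) = 112 - 21 C - 7 C^{2}$)
$g = -182$ ($g = \left(\left(1 - \left(-7 + 175\right)\right) - \left(-5\right) 2\right) - 25 = \left(\left(1 - 168\right) - -10\right) - 25 = \left(\left(1 - 168\right) + 10\right) - 25 = \left(-167 + 10\right) - 25 = -157 - 25 = -182$)
$g^{2} = \left(-182\right)^{2} = 33124$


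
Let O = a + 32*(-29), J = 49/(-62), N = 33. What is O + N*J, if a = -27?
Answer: -60827/62 ≈ -981.08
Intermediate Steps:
J = -49/62 (J = 49*(-1/62) = -49/62 ≈ -0.79032)
O = -955 (O = -27 + 32*(-29) = -27 - 928 = -955)
O + N*J = -955 + 33*(-49/62) = -955 - 1617/62 = -60827/62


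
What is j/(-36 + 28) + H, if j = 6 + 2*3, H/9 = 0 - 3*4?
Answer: -219/2 ≈ -109.50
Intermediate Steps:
H = -108 (H = 9*(0 - 3*4) = 9*(0 - 12) = 9*(-12) = -108)
j = 12 (j = 6 + 6 = 12)
j/(-36 + 28) + H = 12/(-36 + 28) - 108 = 12/(-8) - 108 = -⅛*12 - 108 = -3/2 - 108 = -219/2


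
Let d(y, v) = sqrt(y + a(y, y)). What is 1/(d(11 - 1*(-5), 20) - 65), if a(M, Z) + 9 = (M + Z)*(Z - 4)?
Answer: -65/3834 - sqrt(391)/3834 ≈ -0.022111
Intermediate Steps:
a(M, Z) = -9 + (-4 + Z)*(M + Z) (a(M, Z) = -9 + (M + Z)*(Z - 4) = -9 + (M + Z)*(-4 + Z) = -9 + (-4 + Z)*(M + Z))
d(y, v) = sqrt(-9 - 7*y + 2*y**2) (d(y, v) = sqrt(y + (-9 + y**2 - 4*y - 4*y + y*y)) = sqrt(y + (-9 + y**2 - 4*y - 4*y + y**2)) = sqrt(y + (-9 - 8*y + 2*y**2)) = sqrt(-9 - 7*y + 2*y**2))
1/(d(11 - 1*(-5), 20) - 65) = 1/(sqrt(-9 - 7*(11 - 1*(-5)) + 2*(11 - 1*(-5))**2) - 65) = 1/(sqrt(-9 - 7*(11 + 5) + 2*(11 + 5)**2) - 65) = 1/(sqrt(-9 - 7*16 + 2*16**2) - 65) = 1/(sqrt(-9 - 112 + 2*256) - 65) = 1/(sqrt(-9 - 112 + 512) - 65) = 1/(sqrt(391) - 65) = 1/(-65 + sqrt(391))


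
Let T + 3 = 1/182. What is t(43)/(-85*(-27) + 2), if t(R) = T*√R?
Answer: -545*√43/418054 ≈ -0.0085487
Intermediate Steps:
T = -545/182 (T = -3 + 1/182 = -545/182 ≈ -2.9945)
t(R) = -545*√R/182
t(43)/(-85*(-27) + 2) = (-545*√43/182)/(-85*(-27) + 2) = (-545*√43/182)/(2295 + 2) = -545*√43/182/2297 = -545*√43/182*(1/2297) = -545*√43/418054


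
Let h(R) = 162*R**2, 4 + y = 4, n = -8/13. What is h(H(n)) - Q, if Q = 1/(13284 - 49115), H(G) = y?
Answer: 1/35831 ≈ 2.7909e-5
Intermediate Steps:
n = -8/13 (n = -8*1/13 = -8/13 ≈ -0.61539)
y = 0 (y = -4 + 4 = 0)
H(G) = 0
Q = -1/35831 (Q = 1/(-35831) = -1/35831 ≈ -2.7909e-5)
h(H(n)) - Q = 162*0**2 - 1*(-1/35831) = 162*0 + 1/35831 = 0 + 1/35831 = 1/35831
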